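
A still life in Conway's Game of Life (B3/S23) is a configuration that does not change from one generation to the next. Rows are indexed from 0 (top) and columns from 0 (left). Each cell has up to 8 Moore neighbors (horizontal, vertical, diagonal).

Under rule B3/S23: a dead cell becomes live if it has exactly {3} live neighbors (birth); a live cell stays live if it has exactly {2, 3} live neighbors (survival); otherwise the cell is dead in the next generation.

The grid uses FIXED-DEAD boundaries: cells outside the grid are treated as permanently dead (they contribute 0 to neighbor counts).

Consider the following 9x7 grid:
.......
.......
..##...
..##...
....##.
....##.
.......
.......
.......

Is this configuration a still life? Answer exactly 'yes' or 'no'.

Answer: no

Derivation:
Compute generation 1 and compare to generation 0 (given above):
Generation 1:
.......
.......
..##...
..#....
.....#.
....##.
.......
.......
.......
Cell (3,3) differs: gen0=1 vs gen1=0 -> NOT a still life.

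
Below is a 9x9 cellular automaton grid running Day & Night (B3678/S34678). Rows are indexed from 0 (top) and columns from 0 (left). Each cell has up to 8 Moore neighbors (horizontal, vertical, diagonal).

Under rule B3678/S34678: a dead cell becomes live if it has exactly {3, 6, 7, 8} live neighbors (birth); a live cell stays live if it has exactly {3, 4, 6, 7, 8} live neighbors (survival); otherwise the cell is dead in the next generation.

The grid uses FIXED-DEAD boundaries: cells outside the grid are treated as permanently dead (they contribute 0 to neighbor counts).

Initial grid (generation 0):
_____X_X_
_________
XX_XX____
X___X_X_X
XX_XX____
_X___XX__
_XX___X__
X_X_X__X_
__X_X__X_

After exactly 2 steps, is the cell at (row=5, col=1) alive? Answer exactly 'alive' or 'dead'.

Simulating step by step:
Generation 0 (given above): 27 live cells
Generation 1: 24 live cells
_________
____X____
_____X___
X___X____
XXX_X_XX_
_X_XXX___
XXXX__XX_
__X__XX__
_X_______
Generation 2: 19 live cells
_________
_________
____X____
___X__X__
XXX_X____
_XX_XX___
_X_X__X__
X_XX__XX_
_________

Cell (5,1) at generation 2: 1 -> alive

Answer: alive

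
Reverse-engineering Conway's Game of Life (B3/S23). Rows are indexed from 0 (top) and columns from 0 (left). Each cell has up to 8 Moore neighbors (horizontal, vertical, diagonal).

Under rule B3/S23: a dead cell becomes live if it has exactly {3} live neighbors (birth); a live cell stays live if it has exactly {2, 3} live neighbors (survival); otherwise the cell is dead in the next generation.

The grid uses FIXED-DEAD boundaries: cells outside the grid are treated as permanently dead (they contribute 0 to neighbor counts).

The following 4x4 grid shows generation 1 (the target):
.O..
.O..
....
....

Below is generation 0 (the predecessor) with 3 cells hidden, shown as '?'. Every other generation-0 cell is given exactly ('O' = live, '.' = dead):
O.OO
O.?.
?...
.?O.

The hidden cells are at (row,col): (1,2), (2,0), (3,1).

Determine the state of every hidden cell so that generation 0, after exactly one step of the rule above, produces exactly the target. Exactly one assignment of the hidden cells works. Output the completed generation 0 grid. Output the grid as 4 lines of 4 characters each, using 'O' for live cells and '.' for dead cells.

Hidden generation-0 cells (in order): (1,2), (2,0), (3,1).
A hidden cell only influences target cells in its own 3x3 neighborhood. Try each of the 2^3 = 8 assignments, step the completed generation 0 forward once under B3/S23, and compare with the target:
  (1,2)=. (2,0)=. (3,1)=. -> step reproduces the target at every cell -> ACCEPT
  (1,2)=. (2,0)=. (3,1)=O -> step gives (2,1)='O' but target has '.' -> reject
  (1,2)=. (2,0)=O (3,1)=. -> step gives (1,0)='O' but target has '.' -> reject
  (1,2)=. (2,0)=O (3,1)=O -> step gives (1,0)='O' but target has '.' -> reject
  (1,2)=O (2,0)=. (3,1)=. -> step gives (0,1)='.' but target has 'O' -> reject
  (1,2)=O (2,0)=. (3,1)=O -> step gives (0,1)='.' but target has 'O' -> reject
  (1,2)=O (2,0)=O (3,1)=. -> step gives (0,1)='.' but target has 'O' -> reject
  (1,2)=O (2,0)=O (3,1)=O -> step gives (0,1)='.' but target has 'O' -> reject
Unique solution: (1,2)=dead, (2,0)=dead, (3,1)=dead.
Check: live-neighbor counts of every cell in the completed generation 0:
1311
1322
1211
0101
Applying B3/S23 to generation 0 with these counts gives:
.O..
.O..
....
....
which matches the target exactly.

Answer: O.OO
O...
....
..O.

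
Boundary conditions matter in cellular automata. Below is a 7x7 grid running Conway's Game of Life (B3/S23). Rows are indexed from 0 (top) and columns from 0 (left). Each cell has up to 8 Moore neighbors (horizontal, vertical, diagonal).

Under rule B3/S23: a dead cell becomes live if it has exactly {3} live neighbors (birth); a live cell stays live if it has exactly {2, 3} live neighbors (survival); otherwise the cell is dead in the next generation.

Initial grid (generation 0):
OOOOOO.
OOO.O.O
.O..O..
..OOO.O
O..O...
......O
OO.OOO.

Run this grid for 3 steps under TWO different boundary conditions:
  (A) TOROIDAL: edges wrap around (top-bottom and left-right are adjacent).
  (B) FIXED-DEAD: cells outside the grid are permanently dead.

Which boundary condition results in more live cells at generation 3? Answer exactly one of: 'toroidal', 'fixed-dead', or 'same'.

Answer: fixed-dead

Derivation:
Under TOROIDAL boundary, generation 3:
.......
....OO.
..OOOO.
..OO...
.......
.......
.......
Population = 8

Under FIXED-DEAD boundary, generation 3:
.......
...O.O.
.O.O.O.
OOOOOO.
O.O....
OO.OO.O
.OOOOO.
Population = 23

Comparison: toroidal=8, fixed-dead=23 -> fixed-dead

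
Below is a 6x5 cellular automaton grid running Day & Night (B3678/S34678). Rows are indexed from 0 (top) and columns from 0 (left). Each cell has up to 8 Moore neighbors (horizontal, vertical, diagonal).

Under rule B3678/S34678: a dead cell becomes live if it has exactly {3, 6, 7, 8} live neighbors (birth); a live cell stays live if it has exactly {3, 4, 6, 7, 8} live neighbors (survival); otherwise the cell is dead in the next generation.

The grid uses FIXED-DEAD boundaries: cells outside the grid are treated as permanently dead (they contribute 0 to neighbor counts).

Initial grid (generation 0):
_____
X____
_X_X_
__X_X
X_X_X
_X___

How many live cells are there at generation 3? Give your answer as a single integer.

Answer: 0

Derivation:
Simulating step by step:
Generation 0 (given above): 9 live cells
Generation 1: 2 live cells
_____
_____
__X__
__X__
_____
_____
Generation 2: 0 live cells
_____
_____
_____
_____
_____
_____
Generation 3: 0 live cells
_____
_____
_____
_____
_____
_____
Population at generation 3: 0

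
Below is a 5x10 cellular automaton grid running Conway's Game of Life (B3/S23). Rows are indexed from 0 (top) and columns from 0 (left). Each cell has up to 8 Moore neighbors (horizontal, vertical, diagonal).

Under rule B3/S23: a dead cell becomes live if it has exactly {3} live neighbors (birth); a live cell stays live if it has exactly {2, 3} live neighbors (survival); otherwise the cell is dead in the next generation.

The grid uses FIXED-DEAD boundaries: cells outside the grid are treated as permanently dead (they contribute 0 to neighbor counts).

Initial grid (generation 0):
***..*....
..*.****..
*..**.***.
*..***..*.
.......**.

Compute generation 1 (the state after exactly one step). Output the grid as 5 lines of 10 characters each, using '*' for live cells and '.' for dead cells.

Simulating step by step:
Generation 0 (given above): 22 live cells
Generation 1: 17 live cells
(generation 1 grid is the final answer)

Answer: .*****....
*.*.....*.
.**.....*.
...*.*...*
....*..**.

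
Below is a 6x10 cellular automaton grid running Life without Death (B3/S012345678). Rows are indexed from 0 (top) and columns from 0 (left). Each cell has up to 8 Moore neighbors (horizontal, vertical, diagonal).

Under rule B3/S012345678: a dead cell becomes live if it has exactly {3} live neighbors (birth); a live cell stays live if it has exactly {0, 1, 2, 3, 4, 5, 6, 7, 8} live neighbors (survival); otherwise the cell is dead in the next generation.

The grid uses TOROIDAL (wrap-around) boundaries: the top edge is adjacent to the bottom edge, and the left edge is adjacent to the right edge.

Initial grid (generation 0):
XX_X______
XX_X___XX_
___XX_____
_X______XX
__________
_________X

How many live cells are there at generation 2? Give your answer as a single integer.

Simulating step by step:
Generation 0 (given above): 14 live cells
Generation 1: 22 live cells
XX_X____X_
XX_X___XXX
_X_XX__X__
_X______XX
X_______XX
X________X
Generation 2: 26 live cells
XX_X___XX_
XX_X___XXX
_X_XX__X__
_XX____XXX
XX______XX
X________X
Population at generation 2: 26

Answer: 26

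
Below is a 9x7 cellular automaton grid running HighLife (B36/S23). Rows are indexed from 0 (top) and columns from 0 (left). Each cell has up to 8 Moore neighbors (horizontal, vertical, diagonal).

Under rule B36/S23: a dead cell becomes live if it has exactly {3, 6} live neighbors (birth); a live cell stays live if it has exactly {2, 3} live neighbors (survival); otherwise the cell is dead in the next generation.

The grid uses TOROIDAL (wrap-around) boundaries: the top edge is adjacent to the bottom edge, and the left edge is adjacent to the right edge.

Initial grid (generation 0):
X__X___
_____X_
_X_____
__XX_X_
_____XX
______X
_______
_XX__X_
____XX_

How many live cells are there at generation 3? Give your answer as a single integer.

Answer: 26

Derivation:
Simulating step by step:
Generation 0 (given above): 15 live cells
Generation 1: 21 live cells
_____XX
_______
__X_X__
__X_XXX
____XXX
_____XX
_______
____XX_
_XXXXXX
Generation 2: 18 live cells
X_XX__X
_____X_
____X__
______X
X__X___
____X_X
____X_X
__X___X
X_XX___
Generation 3: 26 live cells
X_XXX_X
___XXXX
_____X_
_______
X____XX
X__XX_X
X__X__X
XXX__XX
X______
Population at generation 3: 26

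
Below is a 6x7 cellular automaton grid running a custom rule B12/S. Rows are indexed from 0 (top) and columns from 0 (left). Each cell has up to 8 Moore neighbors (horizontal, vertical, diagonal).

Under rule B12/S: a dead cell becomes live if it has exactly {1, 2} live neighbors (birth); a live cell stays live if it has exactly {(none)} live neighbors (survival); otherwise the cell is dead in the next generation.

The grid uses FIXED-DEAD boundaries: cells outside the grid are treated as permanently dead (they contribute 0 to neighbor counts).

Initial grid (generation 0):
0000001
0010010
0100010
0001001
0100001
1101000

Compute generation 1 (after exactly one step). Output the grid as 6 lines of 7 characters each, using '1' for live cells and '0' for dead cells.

Answer: 0111110
1101100
1001000
1100100
0001110
0000111

Derivation:
Simulating step by step:
Generation 0 (given above): 12 live cells
Generation 1: 20 live cells
(generation 1 grid is the final answer)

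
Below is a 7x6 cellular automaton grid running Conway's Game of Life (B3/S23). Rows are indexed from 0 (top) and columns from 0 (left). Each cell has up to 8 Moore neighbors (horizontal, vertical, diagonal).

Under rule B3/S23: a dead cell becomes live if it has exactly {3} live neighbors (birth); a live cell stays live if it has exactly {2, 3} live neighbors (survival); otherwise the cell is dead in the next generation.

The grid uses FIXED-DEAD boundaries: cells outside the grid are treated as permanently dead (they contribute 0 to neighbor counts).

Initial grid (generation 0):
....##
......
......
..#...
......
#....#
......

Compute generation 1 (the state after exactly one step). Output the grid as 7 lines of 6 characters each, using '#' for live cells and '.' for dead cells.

Answer: ......
......
......
......
......
......
......

Derivation:
Simulating step by step:
Generation 0 (given above): 5 live cells
Generation 1: 0 live cells
(generation 1 grid is the final answer)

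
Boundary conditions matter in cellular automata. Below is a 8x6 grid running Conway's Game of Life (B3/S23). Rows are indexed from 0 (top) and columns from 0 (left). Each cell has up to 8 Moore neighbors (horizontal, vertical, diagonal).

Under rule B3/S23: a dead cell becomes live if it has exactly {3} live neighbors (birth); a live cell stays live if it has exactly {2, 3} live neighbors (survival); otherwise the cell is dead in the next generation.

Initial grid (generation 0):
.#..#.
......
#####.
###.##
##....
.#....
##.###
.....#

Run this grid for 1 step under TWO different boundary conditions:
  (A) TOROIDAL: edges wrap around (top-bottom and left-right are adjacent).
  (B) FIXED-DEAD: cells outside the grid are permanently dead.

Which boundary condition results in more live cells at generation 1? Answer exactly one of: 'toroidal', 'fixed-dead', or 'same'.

Answer: fixed-dead

Derivation:
Under TOROIDAL boundary, generation 1:
......
#...##
....#.
....#.
......
....#.
.##.##
.###..
Population = 13

Under FIXED-DEAD boundary, generation 1:
......
#...#.
#...##
....##
......
....#.
###.##
.....#
Population = 14

Comparison: toroidal=13, fixed-dead=14 -> fixed-dead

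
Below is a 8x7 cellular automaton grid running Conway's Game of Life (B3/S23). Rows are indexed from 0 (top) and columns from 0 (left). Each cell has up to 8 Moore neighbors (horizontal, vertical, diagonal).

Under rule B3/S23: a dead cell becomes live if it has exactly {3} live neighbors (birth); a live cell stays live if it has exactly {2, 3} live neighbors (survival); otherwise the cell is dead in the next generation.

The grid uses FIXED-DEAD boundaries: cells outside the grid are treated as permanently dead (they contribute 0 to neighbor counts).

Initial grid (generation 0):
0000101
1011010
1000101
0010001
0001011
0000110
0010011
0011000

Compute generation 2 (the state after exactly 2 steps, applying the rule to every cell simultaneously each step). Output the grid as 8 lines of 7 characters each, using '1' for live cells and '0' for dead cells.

Simulating step by step:
Generation 0 (given above): 21 live cells
Generation 1: 20 live cells
0001110
0101001
0010101
0001101
0001001
0001000
0010011
0011000
Generation 2: 23 live cells
(generation 2 grid is the final answer)

Answer: 0011110
0000001
0010101
0010101
0011010
0011111
0010100
0011000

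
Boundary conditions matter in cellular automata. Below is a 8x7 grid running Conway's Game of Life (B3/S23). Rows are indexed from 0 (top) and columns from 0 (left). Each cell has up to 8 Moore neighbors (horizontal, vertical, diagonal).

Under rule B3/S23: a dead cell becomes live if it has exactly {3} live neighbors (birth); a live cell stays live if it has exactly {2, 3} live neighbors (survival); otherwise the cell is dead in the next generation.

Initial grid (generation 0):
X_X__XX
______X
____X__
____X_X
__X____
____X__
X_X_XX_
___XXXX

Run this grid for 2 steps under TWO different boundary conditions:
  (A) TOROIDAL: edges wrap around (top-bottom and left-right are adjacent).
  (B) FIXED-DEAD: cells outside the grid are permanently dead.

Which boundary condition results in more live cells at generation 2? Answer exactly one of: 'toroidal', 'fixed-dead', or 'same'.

Answer: fixed-dead

Derivation:
Under TOROIDAL boundary, generation 2:
XX____X
X_____X
______X
_______
__XX_XX
____XX_
_______
_______
Population = 12

Under FIXED-DEAD boundary, generation 2:
_____XX
_____XX
_______
_______
__XX_XX
____XXX
____X_X
_______
Population = 13

Comparison: toroidal=12, fixed-dead=13 -> fixed-dead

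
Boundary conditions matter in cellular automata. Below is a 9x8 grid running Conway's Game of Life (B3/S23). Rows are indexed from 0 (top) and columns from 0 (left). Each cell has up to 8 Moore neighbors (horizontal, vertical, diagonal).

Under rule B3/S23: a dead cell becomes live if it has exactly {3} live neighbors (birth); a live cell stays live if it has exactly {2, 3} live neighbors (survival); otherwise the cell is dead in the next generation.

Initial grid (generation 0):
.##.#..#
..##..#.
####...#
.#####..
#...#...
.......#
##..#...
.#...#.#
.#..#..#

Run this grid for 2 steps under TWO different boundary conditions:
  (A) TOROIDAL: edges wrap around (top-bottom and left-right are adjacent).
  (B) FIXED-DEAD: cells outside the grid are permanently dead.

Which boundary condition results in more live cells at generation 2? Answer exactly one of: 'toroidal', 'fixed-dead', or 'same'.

Answer: fixed-dead

Derivation:
Under TOROIDAL boundary, generation 2:
..#....#
....#...
#...#...
........
.##.##.#
.....#.#
.#......
.#......
.#......
Population = 15

Under FIXED-DEAD boundary, generation 2:
.#......
#.....##
....#..#
.#......
###.##..
.....#..
......#.
###...##
......#.
Population = 20

Comparison: toroidal=15, fixed-dead=20 -> fixed-dead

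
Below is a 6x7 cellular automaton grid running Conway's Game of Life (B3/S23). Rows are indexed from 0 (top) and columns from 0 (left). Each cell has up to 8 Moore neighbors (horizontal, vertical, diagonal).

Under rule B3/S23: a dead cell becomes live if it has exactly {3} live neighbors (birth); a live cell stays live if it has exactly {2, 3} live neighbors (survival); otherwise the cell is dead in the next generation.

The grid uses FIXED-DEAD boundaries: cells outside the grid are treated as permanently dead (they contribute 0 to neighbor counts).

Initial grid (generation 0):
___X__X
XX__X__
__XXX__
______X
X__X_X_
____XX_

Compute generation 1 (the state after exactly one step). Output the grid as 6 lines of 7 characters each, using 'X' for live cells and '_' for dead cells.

Answer: _______
_X__XX_
_XXXXX_
__X__X_
_____XX
____XX_

Derivation:
Simulating step by step:
Generation 0 (given above): 14 live cells
Generation 1: 14 live cells
(generation 1 grid is the final answer)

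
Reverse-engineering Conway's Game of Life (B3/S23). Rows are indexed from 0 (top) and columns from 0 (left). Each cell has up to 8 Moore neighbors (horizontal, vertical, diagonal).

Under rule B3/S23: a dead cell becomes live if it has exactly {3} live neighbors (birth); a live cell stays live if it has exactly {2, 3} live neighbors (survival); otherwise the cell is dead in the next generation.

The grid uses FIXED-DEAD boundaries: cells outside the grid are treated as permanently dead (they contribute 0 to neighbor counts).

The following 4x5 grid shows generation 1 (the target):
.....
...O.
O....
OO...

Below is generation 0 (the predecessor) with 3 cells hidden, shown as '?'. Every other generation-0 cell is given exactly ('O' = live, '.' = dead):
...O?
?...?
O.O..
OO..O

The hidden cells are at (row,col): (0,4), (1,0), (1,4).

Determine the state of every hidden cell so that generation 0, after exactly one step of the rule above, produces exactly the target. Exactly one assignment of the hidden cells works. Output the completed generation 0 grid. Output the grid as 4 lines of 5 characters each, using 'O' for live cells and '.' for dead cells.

Hidden generation-0 cells (in order): (0,4), (1,0), (1,4).
A hidden cell only influences target cells in its own 3x3 neighborhood. Try each of the 2^3 = 8 assignments, step the completed generation 0 forward once under B3/S23, and compare with the target:
  (0,4)=. (1,0)=. (1,4)=. -> step gives (1,3)='.' but target has 'O' -> reject
  (0,4)=. (1,0)=. (1,4)=O -> step gives (2,3)='O' but target has '.' -> reject
  (0,4)=. (1,0)=O (1,4)=. -> step gives (1,1)='O' but target has '.' -> reject
  (0,4)=. (1,0)=O (1,4)=O -> step gives (1,1)='O' but target has '.' -> reject
  (0,4)=O (1,0)=. (1,4)=. -> step reproduces the target at every cell -> ACCEPT
  (0,4)=O (1,0)=. (1,4)=O -> step gives (0,3)='O' but target has '.' -> reject
  (0,4)=O (1,0)=O (1,4)=. -> step gives (1,1)='O' but target has '.' -> reject
  (0,4)=O (1,0)=O (1,4)=O -> step gives (0,3)='O' but target has '.' -> reject
Unique solution: (0,4)=live, (1,0)=dead, (1,4)=dead.
Check: live-neighbor counts of every cell in the completed generation 0:
00111
12232
24121
23220
Applying B3/S23 to generation 0 with these counts gives:
.....
...O.
O....
OO...
which matches the target exactly.

Answer: ...OO
.....
O.O..
OO..O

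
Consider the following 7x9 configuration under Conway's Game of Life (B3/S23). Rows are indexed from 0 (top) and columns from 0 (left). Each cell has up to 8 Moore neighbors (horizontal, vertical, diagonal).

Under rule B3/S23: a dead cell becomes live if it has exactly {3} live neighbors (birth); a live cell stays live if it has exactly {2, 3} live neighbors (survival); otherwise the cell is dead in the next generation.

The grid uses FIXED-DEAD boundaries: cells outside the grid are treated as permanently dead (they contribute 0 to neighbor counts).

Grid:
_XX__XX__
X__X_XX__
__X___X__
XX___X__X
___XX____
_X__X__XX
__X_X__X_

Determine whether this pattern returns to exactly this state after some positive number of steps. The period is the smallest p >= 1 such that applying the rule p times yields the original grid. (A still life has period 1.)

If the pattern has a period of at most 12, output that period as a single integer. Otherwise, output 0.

Simulating and comparing each generation to the original:
Gen 0 (original, given above): 23 live cells
Gen 1: 34 live cells, differs from original
Gen 2: 17 live cells, differs from original
Gen 3: 16 live cells, differs from original
Gen 4: 14 live cells, differs from original
Gen 5: 11 live cells, differs from original
Gen 6: 10 live cells, differs from original
Gen 7: 12 live cells, differs from original
Gen 8: 13 live cells, differs from original
Gen 9: 11 live cells, differs from original
Gen 10: 15 live cells, differs from original
Gen 11: 7 live cells, differs from original
Gen 12: 2 live cells, differs from original
No period found within 12 steps.

Answer: 0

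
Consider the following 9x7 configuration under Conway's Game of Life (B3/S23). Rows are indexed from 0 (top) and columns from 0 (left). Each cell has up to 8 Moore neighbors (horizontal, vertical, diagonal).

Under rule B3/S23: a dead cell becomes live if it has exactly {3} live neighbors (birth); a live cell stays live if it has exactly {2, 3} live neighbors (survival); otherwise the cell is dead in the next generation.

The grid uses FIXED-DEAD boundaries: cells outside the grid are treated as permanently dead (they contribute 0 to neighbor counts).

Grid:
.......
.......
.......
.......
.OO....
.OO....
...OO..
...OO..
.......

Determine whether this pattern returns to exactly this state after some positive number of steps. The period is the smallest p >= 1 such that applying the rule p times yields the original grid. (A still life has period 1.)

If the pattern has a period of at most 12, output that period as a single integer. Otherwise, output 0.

Simulating and comparing each generation to the original:
Gen 0 (original, given above): 8 live cells
Gen 1: 6 live cells, differs from original
Gen 2: 8 live cells, MATCHES original -> period = 2

Answer: 2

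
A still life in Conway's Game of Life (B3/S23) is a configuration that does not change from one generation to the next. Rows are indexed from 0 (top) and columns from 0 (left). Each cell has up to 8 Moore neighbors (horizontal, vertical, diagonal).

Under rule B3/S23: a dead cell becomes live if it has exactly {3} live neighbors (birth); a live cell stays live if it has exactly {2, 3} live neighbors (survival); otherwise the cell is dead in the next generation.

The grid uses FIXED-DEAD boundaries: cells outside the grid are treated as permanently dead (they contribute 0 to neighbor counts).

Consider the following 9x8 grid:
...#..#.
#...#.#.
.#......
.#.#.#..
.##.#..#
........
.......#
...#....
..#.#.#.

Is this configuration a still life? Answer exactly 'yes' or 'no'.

Compute generation 1 and compare to generation 0 (given above):
Generation 1:
.....#..
.....#..
###.##..
##.##...
.####...
........
........
...#....
...#....
Cell (0,3) differs: gen0=1 vs gen1=0 -> NOT a still life.

Answer: no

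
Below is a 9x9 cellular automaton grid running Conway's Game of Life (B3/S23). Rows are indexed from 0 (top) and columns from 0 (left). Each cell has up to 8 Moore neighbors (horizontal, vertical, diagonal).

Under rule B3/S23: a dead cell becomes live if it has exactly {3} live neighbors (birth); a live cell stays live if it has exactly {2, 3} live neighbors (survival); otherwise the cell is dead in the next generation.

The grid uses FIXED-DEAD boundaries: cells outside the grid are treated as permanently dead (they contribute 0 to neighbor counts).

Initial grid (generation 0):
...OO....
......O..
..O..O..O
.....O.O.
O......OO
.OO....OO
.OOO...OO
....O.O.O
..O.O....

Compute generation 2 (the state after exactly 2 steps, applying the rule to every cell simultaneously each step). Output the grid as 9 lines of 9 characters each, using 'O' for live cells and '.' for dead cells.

Simulating step by step:
Generation 0 (given above): 25 live cells
Generation 1: 19 live cells
.........
...OOO...
.....O.O.
.......O.
.O.......
O..O..O..
.O.O..O..
.O..OO..O
...O.O...
Generation 2: 17 live cells
(generation 2 grid is the final answer)

Answer: ....O....
....OOO..
.....O...
......O..
.........
OO.......
OO.O..OO.
...O.OO..
.....O...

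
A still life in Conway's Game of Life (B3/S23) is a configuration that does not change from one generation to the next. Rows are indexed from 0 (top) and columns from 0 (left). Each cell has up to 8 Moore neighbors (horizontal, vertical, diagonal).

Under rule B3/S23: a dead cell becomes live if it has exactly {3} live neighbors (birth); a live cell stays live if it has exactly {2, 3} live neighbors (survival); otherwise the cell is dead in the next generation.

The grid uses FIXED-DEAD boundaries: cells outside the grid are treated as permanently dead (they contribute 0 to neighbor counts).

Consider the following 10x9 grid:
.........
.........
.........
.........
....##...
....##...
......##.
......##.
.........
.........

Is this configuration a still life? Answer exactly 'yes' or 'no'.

Compute generation 1 and compare to generation 0 (given above):
Generation 1:
.........
.........
.........
.........
....##...
....#....
.......#.
......##.
.........
.........
Cell (5,5) differs: gen0=1 vs gen1=0 -> NOT a still life.

Answer: no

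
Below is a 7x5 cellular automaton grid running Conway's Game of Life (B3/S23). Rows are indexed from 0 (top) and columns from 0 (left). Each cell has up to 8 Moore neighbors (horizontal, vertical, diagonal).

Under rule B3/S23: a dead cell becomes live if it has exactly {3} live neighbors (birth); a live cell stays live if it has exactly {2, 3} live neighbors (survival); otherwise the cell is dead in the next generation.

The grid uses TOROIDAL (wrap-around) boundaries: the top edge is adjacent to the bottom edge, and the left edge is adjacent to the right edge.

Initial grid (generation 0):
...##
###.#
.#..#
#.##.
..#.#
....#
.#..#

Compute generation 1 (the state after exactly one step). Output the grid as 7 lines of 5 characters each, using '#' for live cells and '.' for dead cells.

Answer: .....
.##..
.....
#.#..
###.#
....#
....#

Derivation:
Simulating step by step:
Generation 0 (given above): 16 live cells
Generation 1: 10 live cells
(generation 1 grid is the final answer)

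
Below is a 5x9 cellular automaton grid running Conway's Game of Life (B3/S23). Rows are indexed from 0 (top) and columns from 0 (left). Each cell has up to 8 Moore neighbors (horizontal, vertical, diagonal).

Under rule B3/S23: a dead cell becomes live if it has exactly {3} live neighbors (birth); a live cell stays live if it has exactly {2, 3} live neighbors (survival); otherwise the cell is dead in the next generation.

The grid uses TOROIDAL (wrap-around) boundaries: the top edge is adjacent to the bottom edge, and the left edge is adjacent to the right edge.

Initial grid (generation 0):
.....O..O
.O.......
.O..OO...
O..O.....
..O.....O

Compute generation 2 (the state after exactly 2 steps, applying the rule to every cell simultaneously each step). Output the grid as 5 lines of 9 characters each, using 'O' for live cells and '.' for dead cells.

Simulating step by step:
Generation 0 (given above): 10 live cells
Generation 1: 15 live cells
O........
O...OO...
OOO.O....
OOOOO....
O.......O
Generation 2: 12 live cells
(generation 2 grid is the final answer)

Answer: OO.......
O..OOO..O
........O
....O....
..OO....O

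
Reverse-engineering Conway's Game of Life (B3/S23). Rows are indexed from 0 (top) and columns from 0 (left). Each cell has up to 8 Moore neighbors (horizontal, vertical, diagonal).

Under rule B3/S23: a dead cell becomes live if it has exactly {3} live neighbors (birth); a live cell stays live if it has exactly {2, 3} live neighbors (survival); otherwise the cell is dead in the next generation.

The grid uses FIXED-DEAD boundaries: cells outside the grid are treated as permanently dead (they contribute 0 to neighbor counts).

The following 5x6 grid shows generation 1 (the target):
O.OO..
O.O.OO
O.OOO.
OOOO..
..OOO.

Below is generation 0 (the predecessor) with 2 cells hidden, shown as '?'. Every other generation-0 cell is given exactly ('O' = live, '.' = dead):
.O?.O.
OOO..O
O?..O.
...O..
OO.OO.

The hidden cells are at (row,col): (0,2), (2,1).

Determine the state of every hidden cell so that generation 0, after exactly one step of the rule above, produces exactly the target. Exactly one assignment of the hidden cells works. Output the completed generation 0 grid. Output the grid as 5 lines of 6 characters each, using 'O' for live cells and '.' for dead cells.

Answer: .OO.O.
OOO..O
O...O.
...O..
OO.OO.

Derivation:
Hidden generation-0 cells (in order): (0,2), (2,1).
A hidden cell only influences target cells in its own 3x3 neighborhood. Try each of the 2^2 = 4 assignments, step the completed generation 0 forward once under B3/S23, and compare with the target:
  (0,2)=. (2,1)=. -> step gives (0,1)='O' but target has '.' -> reject
  (0,2)=. (2,1)=O -> step gives (0,1)='O' but target has '.' -> reject
  (0,2)=O (2,1)=. -> step reproduces the target at every cell -> ACCEPT
  (0,2)=O (2,1)=O -> step gives (1,0)='.' but target has 'O' -> reject
Unique solution: (0,2)=live, (2,1)=dead.
Check: live-neighbor counts of every cell in the completed generation 0:
343312
353432
243322
333342
113221
Applying B3/S23 to generation 0 with these counts gives:
O.OO..
O.O.OO
O.OOO.
OOOO..
..OOO.
which matches the target exactly.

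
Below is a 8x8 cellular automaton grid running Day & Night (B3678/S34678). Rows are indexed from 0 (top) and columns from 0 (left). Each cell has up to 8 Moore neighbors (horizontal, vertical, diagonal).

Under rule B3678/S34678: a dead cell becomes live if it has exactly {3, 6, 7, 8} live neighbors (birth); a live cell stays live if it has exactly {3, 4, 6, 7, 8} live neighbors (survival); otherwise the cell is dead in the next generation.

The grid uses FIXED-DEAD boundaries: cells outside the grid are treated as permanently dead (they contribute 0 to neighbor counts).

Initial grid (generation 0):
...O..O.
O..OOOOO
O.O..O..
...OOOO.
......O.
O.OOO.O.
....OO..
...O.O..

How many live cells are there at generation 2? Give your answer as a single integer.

Answer: 24

Derivation:
Simulating step by step:
Generation 0 (given above): 25 live cells
Generation 1: 25 live cells
......OO
.OOOOOO.
.O..OOOO
....OOO.
..O..OOO
...OO...
..O..OO.
........
Generation 2: 24 live cells
..OOO.O.
..OOOOO.
....OOOO
...OOOO.
......O.
..OOO..O
...OO...
........
Population at generation 2: 24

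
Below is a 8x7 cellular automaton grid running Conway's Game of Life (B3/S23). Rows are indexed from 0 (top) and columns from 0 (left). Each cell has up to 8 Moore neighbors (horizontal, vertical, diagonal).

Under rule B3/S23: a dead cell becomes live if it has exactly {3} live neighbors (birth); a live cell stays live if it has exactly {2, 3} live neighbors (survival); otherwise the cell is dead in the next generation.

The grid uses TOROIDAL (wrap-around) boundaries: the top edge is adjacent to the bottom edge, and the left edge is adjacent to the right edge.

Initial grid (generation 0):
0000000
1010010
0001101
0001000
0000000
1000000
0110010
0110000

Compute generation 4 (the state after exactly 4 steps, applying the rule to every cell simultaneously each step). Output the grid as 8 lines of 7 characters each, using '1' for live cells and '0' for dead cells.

Answer: 0000111
1001111
1110000
0000000
0000000
0010000
0011000
0100110

Derivation:
Simulating step by step:
Generation 0 (given above): 13 live cells
Generation 1: 17 live cells
0010000
0001111
0011111
0001100
0000000
0100000
1010000
0110000
Generation 2: 13 live cells
0110110
0000001
0010001
0010000
0000000
0100000
1010000
0011000
Generation 3: 13 live cells
0110110
1111001
0000000
0000000
0000000
0100000
0011000
0000100
Generation 4: 17 live cells
(generation 4 grid is the final answer)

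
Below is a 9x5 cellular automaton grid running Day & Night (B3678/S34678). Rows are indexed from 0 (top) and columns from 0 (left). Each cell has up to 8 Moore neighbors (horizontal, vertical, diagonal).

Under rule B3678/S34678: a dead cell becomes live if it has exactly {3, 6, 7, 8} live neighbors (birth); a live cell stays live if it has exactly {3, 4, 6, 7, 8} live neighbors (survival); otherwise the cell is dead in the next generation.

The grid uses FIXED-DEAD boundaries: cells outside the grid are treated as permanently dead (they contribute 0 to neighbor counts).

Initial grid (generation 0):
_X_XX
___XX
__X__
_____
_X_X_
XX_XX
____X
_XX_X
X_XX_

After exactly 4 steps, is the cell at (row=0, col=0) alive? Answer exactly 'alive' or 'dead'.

Simulating step by step:
Generation 0 (given above): 19 live cells
Generation 1: 17 live cells
__XXX
___XX
___X_
__X__
X___X
___XX
X___X
_XX__
__XX_
Generation 2: 15 live cells
___XX
____X
__XXX
___X_
_____
___XX
_XX__
_XX__
_XX__
Generation 3: 17 live cells
_____
__XXX
___XX
__XXX
___XX
__X__
_XX__
X__X_
_XX__
Generation 4: 12 live cells
___X_
___XX
___X_
__XX_
____X
_XX__
_XXX_
_____
_____

Cell (0,0) at generation 4: 0 -> dead

Answer: dead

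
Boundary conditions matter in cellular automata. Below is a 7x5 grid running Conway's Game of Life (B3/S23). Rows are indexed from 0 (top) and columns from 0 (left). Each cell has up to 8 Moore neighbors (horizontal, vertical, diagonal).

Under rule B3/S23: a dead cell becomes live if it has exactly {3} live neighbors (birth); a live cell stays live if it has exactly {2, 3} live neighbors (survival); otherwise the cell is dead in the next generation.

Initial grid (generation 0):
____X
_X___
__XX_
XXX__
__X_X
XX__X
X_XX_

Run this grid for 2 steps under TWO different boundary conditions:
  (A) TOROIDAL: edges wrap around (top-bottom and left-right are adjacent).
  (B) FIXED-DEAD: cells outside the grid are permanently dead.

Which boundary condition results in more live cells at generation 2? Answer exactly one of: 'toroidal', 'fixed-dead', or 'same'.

Answer: toroidal

Derivation:
Under TOROIDAL boundary, generation 2:
X____
_____
XXXX_
XX___
X__XX
__X__
X____
Population = 12

Under FIXED-DEAD boundary, generation 2:
_____
__XX_
__XX_
_____
_____
__X__
_X_X_
Population = 7

Comparison: toroidal=12, fixed-dead=7 -> toroidal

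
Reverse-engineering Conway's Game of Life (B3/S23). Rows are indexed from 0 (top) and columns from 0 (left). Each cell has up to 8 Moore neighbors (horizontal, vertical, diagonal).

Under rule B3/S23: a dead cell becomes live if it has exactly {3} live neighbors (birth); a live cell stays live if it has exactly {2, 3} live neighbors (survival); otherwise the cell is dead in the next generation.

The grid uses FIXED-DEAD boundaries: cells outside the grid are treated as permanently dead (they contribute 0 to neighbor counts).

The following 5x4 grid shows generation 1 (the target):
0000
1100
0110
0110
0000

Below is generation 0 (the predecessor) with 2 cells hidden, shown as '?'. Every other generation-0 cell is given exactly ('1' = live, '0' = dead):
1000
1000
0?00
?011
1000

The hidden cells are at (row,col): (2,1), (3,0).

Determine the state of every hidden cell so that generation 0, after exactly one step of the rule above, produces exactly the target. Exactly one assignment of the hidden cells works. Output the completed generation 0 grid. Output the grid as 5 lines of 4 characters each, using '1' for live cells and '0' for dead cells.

Answer: 1000
1000
0100
0011
1000

Derivation:
Hidden generation-0 cells (in order): (2,1), (3,0).
A hidden cell only influences target cells in its own 3x3 neighborhood. Try each of the 2^2 = 4 assignments, step the completed generation 0 forward once under B3/S23, and compare with the target:
  (2,1)=0 (3,0)=0 -> step gives (1,0)='0' but target has '1' -> reject
  (2,1)=0 (3,0)=1 -> step gives (1,0)='0' but target has '1' -> reject
  (2,1)=1 (3,0)=0 -> step reproduces the target at every cell -> ACCEPT
  (2,1)=1 (3,0)=1 -> step gives (2,0)='1' but target has '0' -> reject
Unique solution: (2,1)=live, (3,0)=dead.
Check: live-neighbor counts of every cell in the completed generation 0:
1200
2310
2232
2321
0222
Applying B3/S23 to generation 0 with these counts gives:
0000
1100
0110
0110
0000
which matches the target exactly.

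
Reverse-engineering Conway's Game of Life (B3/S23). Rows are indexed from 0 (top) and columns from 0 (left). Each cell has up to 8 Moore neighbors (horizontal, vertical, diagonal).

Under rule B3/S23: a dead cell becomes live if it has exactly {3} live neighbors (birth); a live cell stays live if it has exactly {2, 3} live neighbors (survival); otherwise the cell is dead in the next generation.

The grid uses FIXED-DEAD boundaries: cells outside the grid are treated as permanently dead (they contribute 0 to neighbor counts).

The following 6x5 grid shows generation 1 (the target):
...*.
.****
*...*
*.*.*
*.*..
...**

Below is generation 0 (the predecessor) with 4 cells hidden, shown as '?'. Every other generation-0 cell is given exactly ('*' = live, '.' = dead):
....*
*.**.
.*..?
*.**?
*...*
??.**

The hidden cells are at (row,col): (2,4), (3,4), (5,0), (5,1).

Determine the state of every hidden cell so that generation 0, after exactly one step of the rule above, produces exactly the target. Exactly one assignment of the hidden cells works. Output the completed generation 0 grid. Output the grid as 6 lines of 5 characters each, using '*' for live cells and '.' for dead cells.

Hidden generation-0 cells (in order): (2,4), (3,4), (5,0), (5,1).
A hidden cell only influences target cells in its own 3x3 neighborhood. Try each of the 2^4 = 16 assignments, step the completed generation 0 forward once under B3/S23, and compare with the target:
  (2,4)=. (3,4)=. (5,0)=. (5,1)=. -> step gives (1,4)='.' but target has '*' -> reject
  (2,4)=. (3,4)=. (5,0)=. (5,1)=* -> step gives (1,4)='.' but target has '*' -> reject
  (2,4)=. (3,4)=. (5,0)=* (5,1)=. -> step gives (1,4)='.' but target has '*' -> reject
  (2,4)=. (3,4)=. (5,0)=* (5,1)=* -> step gives (1,4)='.' but target has '*' -> reject
  (2,4)=. (3,4)=* (5,0)=. (5,1)=. -> step gives (1,4)='.' but target has '*' -> reject
  (2,4)=. (3,4)=* (5,0)=. (5,1)=* -> step gives (1,4)='.' but target has '*' -> reject
  (2,4)=. (3,4)=* (5,0)=* (5,1)=. -> step gives (1,4)='.' but target has '*' -> reject
  (2,4)=. (3,4)=* (5,0)=* (5,1)=* -> step gives (1,4)='.' but target has '*' -> reject
  (2,4)=* (3,4)=. (5,0)=. (5,1)=. -> step gives (3,3)='*' but target has '.' -> reject
  (2,4)=* (3,4)=. (5,0)=. (5,1)=* -> step gives (3,3)='*' but target has '.' -> reject
  (2,4)=* (3,4)=. (5,0)=* (5,1)=. -> step gives (3,3)='*' but target has '.' -> reject
  (2,4)=* (3,4)=. (5,0)=* (5,1)=* -> step gives (3,3)='*' but target has '.' -> reject
  (2,4)=* (3,4)=* (5,0)=. (5,1)=. -> step gives (4,0)='.' but target has '*' -> reject
  (2,4)=* (3,4)=* (5,0)=. (5,1)=* -> step gives (4,2)='.' but target has '*' -> reject
  (2,4)=* (3,4)=* (5,0)=* (5,1)=. -> step reproduces the target at every cell -> ACCEPT
  (2,4)=* (3,4)=* (5,0)=* (5,1)=* -> step gives (4,2)='.' but target has '*' -> reject
Unique solution: (2,4)=live, (3,4)=live, (5,0)=live, (5,1)=dead.
Check: live-neighbor counts of every cell in the completed generation 0:
12231
13233
34563
24243
24364
12122
Applying B3/S23 to generation 0 with these counts gives:
...*.
.****
*...*
*.*.*
*.*..
...**
which matches the target exactly.

Answer: ....*
*.**.
.*..*
*.***
*...*
*..**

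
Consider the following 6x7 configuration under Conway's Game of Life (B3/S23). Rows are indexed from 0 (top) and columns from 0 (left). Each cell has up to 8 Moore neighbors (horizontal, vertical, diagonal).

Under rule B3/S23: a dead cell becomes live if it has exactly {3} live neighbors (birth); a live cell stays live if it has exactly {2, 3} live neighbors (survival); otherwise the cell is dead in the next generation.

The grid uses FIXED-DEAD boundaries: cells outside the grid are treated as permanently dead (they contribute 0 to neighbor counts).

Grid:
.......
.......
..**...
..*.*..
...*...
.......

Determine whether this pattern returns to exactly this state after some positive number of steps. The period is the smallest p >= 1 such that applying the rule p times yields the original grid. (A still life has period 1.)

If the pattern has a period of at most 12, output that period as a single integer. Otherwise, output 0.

Answer: 1

Derivation:
Simulating and comparing each generation to the original:
Gen 0 (original, given above): 5 live cells
Gen 1: 5 live cells, MATCHES original -> period = 1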